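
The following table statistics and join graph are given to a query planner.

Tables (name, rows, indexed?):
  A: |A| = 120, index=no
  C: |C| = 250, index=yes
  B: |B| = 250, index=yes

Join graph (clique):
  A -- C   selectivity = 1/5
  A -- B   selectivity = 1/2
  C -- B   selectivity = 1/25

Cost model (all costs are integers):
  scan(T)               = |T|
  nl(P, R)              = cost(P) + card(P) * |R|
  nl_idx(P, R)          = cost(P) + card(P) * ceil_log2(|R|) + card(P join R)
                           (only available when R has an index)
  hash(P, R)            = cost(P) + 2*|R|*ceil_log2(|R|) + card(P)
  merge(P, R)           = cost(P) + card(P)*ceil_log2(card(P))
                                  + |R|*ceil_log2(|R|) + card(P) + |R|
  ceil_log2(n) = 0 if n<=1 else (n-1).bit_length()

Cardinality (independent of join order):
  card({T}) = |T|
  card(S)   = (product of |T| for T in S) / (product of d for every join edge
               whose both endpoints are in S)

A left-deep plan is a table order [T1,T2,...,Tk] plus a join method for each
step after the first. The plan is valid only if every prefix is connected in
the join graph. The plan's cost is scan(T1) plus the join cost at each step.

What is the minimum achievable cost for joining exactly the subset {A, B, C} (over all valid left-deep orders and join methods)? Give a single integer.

Selinger DP over subsets of {A,B,C}:
  {A}: scan cost=120, card=120
  {C}: scan cost=250, card=250
  {B}: scan cost=250, card=250
  {AC}: card=6000; try (A,hash)→2180, (C,merge)→3330, (A,merge)→3460, (C,hash)→4240, (C,nl_idx)→7080, (C,nl)→30120 …(+1); best=2180 via (A,hash)
  {AB}: card=15000; try (A,hash)→2180, (B,merge)→3330, (A,merge)→3460, (B,hash)→4240, (B,nl_idx)→16080, (B,nl)→30120 …(+1); best=2180 via (A,hash)
  {BC}: card=2500; try (C,hash)→4500, (B,hash)→4500, (C,merge)→4750, (C,nl_idx)→4750, (B,merge)→4750, (B,nl_idx)→4750 …(+2); best=4500 via (C,hash)
  {ABC}: card=30000; try (A,hash)→8680, (B,hash)→12180, (C,hash)→21180, (A,merge)→37960, (B,nl_idx)→80180, (B,merge)→88430 …(+5); best=8680 via (A,hash)

8680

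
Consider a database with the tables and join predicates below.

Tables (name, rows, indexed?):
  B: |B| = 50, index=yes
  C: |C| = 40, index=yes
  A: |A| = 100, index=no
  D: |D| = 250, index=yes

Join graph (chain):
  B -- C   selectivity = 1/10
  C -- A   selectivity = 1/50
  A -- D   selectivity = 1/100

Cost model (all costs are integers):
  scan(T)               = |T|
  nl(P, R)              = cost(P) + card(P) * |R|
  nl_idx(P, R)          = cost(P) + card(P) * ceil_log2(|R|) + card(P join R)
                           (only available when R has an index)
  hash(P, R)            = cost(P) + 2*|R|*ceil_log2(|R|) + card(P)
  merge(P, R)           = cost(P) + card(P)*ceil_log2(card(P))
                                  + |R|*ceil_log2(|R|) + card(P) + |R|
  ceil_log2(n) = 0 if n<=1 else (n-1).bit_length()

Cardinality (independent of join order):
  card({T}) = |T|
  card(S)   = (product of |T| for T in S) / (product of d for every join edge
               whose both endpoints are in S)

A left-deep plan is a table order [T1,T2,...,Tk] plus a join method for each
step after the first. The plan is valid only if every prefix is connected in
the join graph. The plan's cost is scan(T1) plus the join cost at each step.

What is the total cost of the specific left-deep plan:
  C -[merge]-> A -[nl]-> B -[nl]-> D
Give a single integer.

105120

step 1: scan C: cost=40, card=40
step 2: join A via merge
    card(P join A) = 40*100/(50) = 80
    cost = 40 + 40*6 + 100*7 + 40 + 100 = 1120
step 3: join B via nl
    card(P join B) = 80*50/(10) = 400
    cost = 1120 + 80*50 = 5120
step 4: join D via nl
    card(P join D) = 400*250/(100) = 1000
    cost = 5120 + 400*250 = 105120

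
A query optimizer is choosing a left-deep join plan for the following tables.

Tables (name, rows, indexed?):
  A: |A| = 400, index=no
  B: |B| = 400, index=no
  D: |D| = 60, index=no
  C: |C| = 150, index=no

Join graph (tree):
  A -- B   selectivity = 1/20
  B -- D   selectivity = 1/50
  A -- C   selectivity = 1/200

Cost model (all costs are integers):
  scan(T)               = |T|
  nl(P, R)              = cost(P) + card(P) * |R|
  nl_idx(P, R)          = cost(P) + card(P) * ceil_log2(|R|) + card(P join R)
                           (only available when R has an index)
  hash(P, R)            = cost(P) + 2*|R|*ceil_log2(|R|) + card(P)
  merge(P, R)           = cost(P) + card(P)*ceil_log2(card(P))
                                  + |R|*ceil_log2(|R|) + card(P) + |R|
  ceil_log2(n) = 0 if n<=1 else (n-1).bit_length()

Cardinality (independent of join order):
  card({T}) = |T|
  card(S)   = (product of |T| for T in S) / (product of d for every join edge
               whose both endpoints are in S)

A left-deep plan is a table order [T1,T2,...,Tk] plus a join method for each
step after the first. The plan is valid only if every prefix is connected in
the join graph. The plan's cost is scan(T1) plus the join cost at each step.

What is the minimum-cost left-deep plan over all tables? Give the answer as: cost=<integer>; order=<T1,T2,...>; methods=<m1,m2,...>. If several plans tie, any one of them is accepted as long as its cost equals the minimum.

Selinger DP (subsets sized 1..n):
  {A}: scan cost=400, card=400
  {B}: scan cost=400, card=400
  {D}: scan cost=60, card=60
  {C}: scan cost=150, card=150
  {AB}: card=8000; try (B,hash)→8000, (A,hash)→8000, (B,merge)→8400, (A,merge)→8400, (B,nl)→160400, (A,nl)→160400; best=8000 via (B,hash)
  {AC}: card=300; try (C,hash)→3200, (A,merge)→5500, (C,merge)→5750, (A,hash)→7500, (A,nl)→60150, (C,nl)→60400; best=3200 via (C,hash)
  {BD}: card=480; try (D,hash)→1520, (B,merge)→4480, (D,merge)→4820, (B,hash)→7320, (B,nl)→24060, (D,nl)→24400; best=1520 via (D,hash)
  {ABD}: card=9600; try (A,hash)→9200, (A,merge)→10320, (D,hash)→16720, (D,merge)→120420, (A,nl)→193520, (D,nl)→488000; best=9200 via (A,hash)
  {ABC}: card=6000; try (B,merge)→10200, (B,hash)→10700, (C,hash)→18400, (C,merge)→121350, (B,nl)→123200, (C,nl)→1208000; best=10200 via (B,merge)
  {ABCD}: card=7200; try (D,hash)→16920, (C,hash)→21200, (D,merge)→94620, (C,merge)→154550, (D,nl)→370200, (C,nl)→1449200; best=16920 via (D,hash)

cost=16920; order=A,C,B,D; methods=hash,merge,hash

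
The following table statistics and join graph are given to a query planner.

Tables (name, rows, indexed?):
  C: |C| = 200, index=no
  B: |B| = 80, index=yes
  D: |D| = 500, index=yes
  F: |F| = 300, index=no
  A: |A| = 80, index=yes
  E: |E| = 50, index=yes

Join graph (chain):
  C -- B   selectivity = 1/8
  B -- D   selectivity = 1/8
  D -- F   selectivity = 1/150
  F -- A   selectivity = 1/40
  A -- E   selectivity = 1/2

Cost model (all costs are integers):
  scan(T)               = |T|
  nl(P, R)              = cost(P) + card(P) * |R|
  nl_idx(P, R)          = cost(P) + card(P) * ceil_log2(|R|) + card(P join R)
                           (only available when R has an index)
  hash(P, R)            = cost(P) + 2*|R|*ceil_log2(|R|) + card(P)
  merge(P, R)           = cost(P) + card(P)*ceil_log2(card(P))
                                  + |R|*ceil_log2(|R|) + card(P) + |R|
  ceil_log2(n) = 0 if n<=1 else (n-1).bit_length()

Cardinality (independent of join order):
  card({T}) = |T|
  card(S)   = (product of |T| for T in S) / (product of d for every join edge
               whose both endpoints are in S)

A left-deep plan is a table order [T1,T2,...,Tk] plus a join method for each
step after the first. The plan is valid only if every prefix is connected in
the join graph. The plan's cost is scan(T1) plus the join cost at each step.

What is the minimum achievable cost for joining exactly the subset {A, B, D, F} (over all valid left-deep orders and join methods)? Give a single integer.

Selinger DP over subsets of {A,B,D,F}:
  {B}: scan cost=80, card=80
  {D}: scan cost=500, card=500
  {F}: scan cost=300, card=300
  {A}: scan cost=80, card=80
  {BD}: card=5000; try (B,hash)→2120, (D,merge)→5720, (D,nl_idx)→5800, (B,merge)→6140, (B,nl_idx)→9000, (D,hash)→9160 …(+2); best=2120 via (B,hash)
  {DF}: card=1000; try (D,nl_idx)→4000, (F,hash)→6400, (D,merge)→8300, (F,merge)→8500, (D,hash)→9600, (D,nl)→150300 …(+1); best=4000 via (D,nl_idx)
  {AF}: card=600; try (A,hash)→1720, (A,nl_idx)→3000, (F,merge)→3720, (A,merge)→3940, (F,hash)→5560, (F,nl)→24080 …(+1); best=1720 via (A,hash)
  {BDF}: card=10000; try (B,hash)→6120, (F,hash)→12520, (B,merge)→15640, (B,nl_idx)→21000, (F,merge)→75120, (B,nl)→84000 …(+1); best=6120 via (B,hash)
  {ADF}: card=2000; try (A,hash)→6120, (D,nl_idx)→9120, (D,hash)→11320, (A,nl_idx)→13000, (D,merge)→13320, (A,merge)→15640 …(+2); best=6120 via (A,hash)
  {ABDF}: card=20000; try (B,hash)→9240, (A,hash)→17240, (B,merge)→30760, (B,nl_idx)→40120, (A,nl_idx)→96120, (A,merge)→156760 …(+2); best=9240 via (B,hash)

9240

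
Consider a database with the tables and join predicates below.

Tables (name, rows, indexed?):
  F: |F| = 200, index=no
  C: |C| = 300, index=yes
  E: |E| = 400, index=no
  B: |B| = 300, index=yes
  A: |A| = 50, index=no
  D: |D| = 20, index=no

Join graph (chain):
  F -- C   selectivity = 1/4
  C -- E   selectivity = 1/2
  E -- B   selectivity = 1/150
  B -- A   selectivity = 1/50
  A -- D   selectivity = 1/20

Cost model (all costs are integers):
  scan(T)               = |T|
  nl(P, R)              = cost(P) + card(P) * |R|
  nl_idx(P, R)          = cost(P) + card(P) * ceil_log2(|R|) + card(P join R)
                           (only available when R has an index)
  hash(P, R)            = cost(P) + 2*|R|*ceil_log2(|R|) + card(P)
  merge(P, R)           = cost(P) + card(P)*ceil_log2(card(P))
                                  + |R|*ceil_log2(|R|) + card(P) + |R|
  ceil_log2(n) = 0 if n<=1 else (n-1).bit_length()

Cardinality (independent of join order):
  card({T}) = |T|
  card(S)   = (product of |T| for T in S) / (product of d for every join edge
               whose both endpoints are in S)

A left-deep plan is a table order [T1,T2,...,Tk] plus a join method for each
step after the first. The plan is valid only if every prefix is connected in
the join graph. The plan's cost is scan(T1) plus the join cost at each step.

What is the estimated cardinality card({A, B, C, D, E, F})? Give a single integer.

6000000

Tables in S: A(50), B(300), C(300), D(20), E(400), F(200)
Edges inside S: F-C(d=4), C-E(d=2), E-B(d=150), B-A(d=50), A-D(d=20)
numerator = 50 * 300 * 300 * 20 * 400 * 200 = 7200000000000
denominator = 4 * 2 * 150 * 50 * 20 = 1200000
card(S) = 7200000000000 / 1200000 = 6000000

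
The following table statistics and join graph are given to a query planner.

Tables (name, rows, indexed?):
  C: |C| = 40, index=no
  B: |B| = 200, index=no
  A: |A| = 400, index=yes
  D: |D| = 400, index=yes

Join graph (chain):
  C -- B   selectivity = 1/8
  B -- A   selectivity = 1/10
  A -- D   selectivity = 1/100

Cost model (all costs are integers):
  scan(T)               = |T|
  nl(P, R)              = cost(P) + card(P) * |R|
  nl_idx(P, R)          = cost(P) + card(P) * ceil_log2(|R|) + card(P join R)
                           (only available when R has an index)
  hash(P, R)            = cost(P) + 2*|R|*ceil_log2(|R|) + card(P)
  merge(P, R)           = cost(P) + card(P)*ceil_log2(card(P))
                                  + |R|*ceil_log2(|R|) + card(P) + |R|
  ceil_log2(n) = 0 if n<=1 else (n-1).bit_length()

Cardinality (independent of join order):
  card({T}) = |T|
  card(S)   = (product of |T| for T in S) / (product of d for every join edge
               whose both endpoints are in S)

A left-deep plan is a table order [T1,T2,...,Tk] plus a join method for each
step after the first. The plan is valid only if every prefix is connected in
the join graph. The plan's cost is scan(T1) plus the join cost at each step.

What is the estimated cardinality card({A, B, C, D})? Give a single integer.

Tables in S: A(400), B(200), C(40), D(400)
Edges inside S: C-B(d=8), B-A(d=10), A-D(d=100)
numerator = 400 * 200 * 40 * 400 = 1280000000
denominator = 8 * 10 * 100 = 8000
card(S) = 1280000000 / 8000 = 160000

160000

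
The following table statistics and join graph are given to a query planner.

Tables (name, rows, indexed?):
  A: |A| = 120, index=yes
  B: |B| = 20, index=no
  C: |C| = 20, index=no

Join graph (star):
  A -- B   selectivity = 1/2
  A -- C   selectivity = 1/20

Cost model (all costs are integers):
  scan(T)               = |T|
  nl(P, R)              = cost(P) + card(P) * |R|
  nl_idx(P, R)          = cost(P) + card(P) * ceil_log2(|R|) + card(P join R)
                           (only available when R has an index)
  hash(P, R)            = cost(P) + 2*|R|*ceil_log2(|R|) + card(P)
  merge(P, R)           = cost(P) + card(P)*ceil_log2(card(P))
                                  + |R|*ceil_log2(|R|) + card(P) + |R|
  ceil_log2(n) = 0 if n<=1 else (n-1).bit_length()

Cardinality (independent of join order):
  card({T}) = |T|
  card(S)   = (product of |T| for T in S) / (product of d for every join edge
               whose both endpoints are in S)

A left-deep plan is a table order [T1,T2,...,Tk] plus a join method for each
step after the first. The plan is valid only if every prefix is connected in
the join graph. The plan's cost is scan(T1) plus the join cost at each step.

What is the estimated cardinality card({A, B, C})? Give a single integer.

1200

Tables in S: A(120), B(20), C(20)
Edges inside S: A-B(d=2), A-C(d=20)
numerator = 120 * 20 * 20 = 48000
denominator = 2 * 20 = 40
card(S) = 48000 / 40 = 1200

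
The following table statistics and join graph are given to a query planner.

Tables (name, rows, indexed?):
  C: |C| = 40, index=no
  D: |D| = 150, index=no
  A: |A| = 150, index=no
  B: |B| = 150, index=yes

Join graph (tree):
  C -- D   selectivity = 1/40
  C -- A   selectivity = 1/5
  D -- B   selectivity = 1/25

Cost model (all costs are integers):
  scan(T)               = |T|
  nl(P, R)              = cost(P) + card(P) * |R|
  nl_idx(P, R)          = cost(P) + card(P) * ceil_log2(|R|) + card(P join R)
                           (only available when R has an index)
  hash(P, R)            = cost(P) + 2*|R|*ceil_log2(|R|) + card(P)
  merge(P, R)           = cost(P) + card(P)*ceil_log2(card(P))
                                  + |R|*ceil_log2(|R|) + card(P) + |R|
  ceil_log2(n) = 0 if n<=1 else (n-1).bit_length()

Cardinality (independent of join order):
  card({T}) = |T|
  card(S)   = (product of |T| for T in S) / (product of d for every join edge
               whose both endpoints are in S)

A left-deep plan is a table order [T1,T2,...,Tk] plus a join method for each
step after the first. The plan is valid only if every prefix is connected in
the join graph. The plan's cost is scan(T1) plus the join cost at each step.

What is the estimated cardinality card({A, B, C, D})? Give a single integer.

Tables in S: A(150), B(150), C(40), D(150)
Edges inside S: C-D(d=40), C-A(d=5), D-B(d=25)
numerator = 150 * 150 * 40 * 150 = 135000000
denominator = 40 * 5 * 25 = 5000
card(S) = 135000000 / 5000 = 27000

27000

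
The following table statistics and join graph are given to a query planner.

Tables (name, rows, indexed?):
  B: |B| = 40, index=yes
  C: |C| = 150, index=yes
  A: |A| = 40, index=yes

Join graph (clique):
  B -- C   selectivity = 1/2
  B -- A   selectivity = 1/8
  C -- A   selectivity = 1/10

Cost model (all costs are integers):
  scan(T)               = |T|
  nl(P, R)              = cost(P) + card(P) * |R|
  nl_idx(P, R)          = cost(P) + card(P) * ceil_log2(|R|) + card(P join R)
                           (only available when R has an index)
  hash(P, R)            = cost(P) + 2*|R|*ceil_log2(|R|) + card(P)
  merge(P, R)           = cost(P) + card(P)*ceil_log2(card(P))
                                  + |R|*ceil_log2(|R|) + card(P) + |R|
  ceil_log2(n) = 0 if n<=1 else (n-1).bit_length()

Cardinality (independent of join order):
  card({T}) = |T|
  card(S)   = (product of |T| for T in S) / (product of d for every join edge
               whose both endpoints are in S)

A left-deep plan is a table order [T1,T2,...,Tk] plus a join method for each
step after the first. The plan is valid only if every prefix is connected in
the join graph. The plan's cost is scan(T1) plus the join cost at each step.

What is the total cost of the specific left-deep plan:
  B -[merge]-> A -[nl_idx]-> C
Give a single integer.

step 1: scan B: cost=40, card=40
step 2: join A via merge
    card(P join A) = 40*40/(8) = 200
    cost = 40 + 40*6 + 40*6 + 40 + 40 = 600
step 3: join C via nl_idx
    card(P join C) = 200*150/(2*10) = 1500
    cost = 600 + 200*8 + 1500 = 3700

3700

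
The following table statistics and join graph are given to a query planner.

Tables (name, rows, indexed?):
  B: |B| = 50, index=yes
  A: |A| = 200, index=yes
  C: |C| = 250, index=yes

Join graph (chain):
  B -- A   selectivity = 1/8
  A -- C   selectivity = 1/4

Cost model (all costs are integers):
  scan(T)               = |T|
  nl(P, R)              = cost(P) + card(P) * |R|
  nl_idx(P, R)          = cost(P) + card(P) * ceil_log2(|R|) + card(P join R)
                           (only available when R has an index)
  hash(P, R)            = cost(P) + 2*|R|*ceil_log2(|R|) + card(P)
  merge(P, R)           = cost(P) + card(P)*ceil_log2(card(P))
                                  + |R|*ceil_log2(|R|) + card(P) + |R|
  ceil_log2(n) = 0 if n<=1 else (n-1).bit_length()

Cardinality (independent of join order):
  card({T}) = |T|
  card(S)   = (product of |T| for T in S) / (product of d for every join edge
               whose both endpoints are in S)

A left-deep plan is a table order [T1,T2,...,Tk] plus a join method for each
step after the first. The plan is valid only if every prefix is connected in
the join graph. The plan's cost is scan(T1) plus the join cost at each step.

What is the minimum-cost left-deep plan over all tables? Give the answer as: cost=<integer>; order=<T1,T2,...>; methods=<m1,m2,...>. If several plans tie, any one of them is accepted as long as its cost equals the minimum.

cost=6250; order=A,B,C; methods=hash,hash

Selinger DP (subsets sized 1..n):
  {B}: scan cost=50, card=50
  {A}: scan cost=200, card=200
  {C}: scan cost=250, card=250
  {AB}: card=1250; try (B,hash)→1000, (A,nl_idx)→1700, (A,merge)→2200, (B,merge)→2350, (B,nl_idx)→2650, (A,hash)→3300 …(+2); best=1000 via (B,hash)
  {AC}: card=12500; try (A,hash)→3700, (C,merge)→4250, (A,merge)→4300, (C,hash)→4400, (C,nl_idx)→14300, (A,nl_idx)→14750 …(+2); best=3700 via (A,hash)
  {ABC}: card=78125; try (C,hash)→6250, (B,hash)→16800, (C,merge)→18250, (C,nl_idx)→89125, (B,nl_idx)→156825, (B,merge)→191550 …(+2); best=6250 via (C,hash)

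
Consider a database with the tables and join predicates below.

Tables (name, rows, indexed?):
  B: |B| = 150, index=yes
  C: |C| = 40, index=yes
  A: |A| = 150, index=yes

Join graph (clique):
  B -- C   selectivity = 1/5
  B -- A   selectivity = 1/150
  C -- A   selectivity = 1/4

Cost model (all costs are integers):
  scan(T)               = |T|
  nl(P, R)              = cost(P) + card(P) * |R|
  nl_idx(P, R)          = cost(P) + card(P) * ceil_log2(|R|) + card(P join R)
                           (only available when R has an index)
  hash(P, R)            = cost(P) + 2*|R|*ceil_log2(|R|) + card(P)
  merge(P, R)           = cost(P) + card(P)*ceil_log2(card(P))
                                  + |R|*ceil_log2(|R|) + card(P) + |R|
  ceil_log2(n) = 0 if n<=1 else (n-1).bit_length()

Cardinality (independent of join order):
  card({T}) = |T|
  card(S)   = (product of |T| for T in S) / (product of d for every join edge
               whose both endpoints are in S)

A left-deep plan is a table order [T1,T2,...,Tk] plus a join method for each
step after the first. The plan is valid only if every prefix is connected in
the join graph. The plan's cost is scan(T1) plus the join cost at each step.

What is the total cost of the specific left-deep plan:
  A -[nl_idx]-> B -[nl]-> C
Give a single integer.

step 1: scan A: cost=150, card=150
step 2: join B via nl_idx
    card(P join B) = 150*150/(150) = 150
    cost = 150 + 150*8 + 150 = 1500
step 3: join C via nl
    card(P join C) = 150*40/(5*4) = 300
    cost = 1500 + 150*40 = 7500

7500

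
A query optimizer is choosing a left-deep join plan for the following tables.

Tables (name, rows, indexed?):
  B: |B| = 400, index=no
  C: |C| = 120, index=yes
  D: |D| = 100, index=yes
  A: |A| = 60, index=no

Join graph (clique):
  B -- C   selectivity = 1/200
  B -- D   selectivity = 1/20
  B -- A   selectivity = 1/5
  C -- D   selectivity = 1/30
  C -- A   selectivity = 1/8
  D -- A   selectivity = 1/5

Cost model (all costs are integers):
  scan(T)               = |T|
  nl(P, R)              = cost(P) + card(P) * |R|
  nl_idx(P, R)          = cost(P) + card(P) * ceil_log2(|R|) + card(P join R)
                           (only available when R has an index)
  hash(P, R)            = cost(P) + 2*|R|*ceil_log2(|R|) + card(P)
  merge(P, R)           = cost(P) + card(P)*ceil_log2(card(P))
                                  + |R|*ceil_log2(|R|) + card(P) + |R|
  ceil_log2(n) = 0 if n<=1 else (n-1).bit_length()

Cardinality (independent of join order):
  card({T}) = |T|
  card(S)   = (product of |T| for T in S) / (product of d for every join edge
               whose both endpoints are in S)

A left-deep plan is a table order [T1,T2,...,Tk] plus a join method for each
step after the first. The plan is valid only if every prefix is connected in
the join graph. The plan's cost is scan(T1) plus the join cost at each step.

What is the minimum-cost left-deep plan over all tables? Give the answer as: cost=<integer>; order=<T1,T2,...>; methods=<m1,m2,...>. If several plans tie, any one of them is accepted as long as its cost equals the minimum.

Selinger DP (subsets sized 1..n):
  {B}: scan cost=400, card=400
  {C}: scan cost=120, card=120
  {D}: scan cost=100, card=100
  {A}: scan cost=60, card=60
  {BC}: card=240; try (C,hash)→2480, (C,nl_idx)→3440, (B,merge)→5080, (C,merge)→5360, (B,hash)→7440, (B,nl)→48120 …(+1); best=2480 via (C,hash)
  {BD}: card=2000; try (D,hash)→2200, (B,merge)→4900, (D,merge)→5200, (D,nl_idx)→5200, (B,hash)→7400, (B,nl)→40100 …(+1); best=2200 via (D,hash)
  {AB}: card=4800; try (A,hash)→1520, (B,merge)→4480, (A,merge)→4820, (B,hash)→7320, (B,nl)→24060, (A,nl)→24400; best=1520 via (A,hash)
  {CD}: card=400; try (C,nl_idx)→1200, (D,nl_idx)→1360, (D,hash)→1640, (C,merge)→1860, (D,merge)→1880, (C,hash)→1880 …(+2); best=1200 via (C,nl_idx)
  {AC}: card=900; try (A,hash)→960, (C,nl_idx)→1380, (C,merge)→1440, (A,merge)→1500, (C,hash)→1800, (C,nl)→7260 …(+1); best=960 via (A,hash)
  {AD}: card=1200; try (A,hash)→920, (D,merge)→1280, (A,merge)→1320, (D,hash)→1520, (D,nl_idx)→1680, (D,nl)→6060 …(+1); best=920 via (A,hash)
  {BCD}: card=40; try (D,hash)→4120, (D,nl_idx)→4200, (D,merge)→5440, (C,hash)→5880, (B,hash)→8800, (B,merge)→9200 …(+5); best=4120 via (D,hash)
  {ABC}: card=360; try (A,hash)→3440, (A,merge)→5060, (C,hash)→8000, (B,hash)→9060, (B,merge)→14860, (A,nl)→16880 …(+4); best=3440 via (A,hash)
  {ABD}: card=4800; try (A,hash)→4920, (D,hash)→7720, (B,hash)→9320, (B,merge)→19320, (A,merge)→26620, (D,nl_idx)→39920 …(+4); best=4920 via (A,hash)
  {ACD}: card=600; try (A,hash)→2320, (D,hash)→3260, (C,hash)→3800, (A,merge)→5620, (D,nl_idx)→7860, (C,nl_idx)→9920 …(+5); best=2320 via (A,hash)
  {ABCD}: card=12; try (A,merge)→4820, (A,hash)→4880, (D,hash)→5200, (D,nl_idx)→5972, (A,nl)→6520, (D,merge)→7840 …(+8); best=4820 via (A,merge)

cost=4820; order=B,C,D,A; methods=hash,hash,merge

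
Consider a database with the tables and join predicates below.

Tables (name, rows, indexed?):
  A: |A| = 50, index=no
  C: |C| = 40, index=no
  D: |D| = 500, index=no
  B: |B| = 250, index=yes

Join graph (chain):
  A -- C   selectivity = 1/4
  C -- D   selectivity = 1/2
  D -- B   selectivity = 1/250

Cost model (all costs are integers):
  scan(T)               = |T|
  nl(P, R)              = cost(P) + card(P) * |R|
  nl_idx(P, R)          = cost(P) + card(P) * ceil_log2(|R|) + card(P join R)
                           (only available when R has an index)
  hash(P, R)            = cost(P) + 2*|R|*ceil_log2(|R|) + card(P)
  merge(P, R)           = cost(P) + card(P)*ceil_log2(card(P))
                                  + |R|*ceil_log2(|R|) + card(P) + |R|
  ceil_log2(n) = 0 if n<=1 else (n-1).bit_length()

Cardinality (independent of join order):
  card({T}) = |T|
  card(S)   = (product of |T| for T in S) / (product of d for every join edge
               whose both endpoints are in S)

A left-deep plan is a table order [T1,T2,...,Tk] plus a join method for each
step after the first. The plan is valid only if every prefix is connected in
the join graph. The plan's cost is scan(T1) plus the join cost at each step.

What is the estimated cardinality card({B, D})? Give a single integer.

500

Tables in S: B(250), D(500)
Edges inside S: D-B(d=250)
numerator = 250 * 500 = 125000
denominator = 250 = 250
card(S) = 125000 / 250 = 500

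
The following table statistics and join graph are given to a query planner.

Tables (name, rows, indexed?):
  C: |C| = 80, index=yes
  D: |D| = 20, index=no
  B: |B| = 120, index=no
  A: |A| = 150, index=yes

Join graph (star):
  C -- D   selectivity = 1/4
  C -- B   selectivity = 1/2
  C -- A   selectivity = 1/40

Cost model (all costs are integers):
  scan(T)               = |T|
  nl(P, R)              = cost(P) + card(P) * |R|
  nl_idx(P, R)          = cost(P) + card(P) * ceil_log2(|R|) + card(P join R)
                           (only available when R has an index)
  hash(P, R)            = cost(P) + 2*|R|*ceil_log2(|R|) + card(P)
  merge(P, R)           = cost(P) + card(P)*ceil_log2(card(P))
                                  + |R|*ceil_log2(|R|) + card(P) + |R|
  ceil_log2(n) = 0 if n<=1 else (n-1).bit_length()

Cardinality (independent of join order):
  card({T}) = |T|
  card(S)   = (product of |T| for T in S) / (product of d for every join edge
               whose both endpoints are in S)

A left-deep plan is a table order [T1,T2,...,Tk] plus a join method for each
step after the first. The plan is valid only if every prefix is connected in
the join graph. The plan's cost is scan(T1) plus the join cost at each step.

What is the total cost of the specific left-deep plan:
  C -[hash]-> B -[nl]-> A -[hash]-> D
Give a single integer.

step 1: scan C: cost=80, card=80
step 2: join B via hash
    card(P join B) = 80*120/(2) = 4800
    cost = 80 + 2*120*7 + 80 = 1840
step 3: join A via nl
    card(P join A) = 4800*150/(40) = 18000
    cost = 1840 + 4800*150 = 721840
step 4: join D via hash
    card(P join D) = 18000*20/(4) = 90000
    cost = 721840 + 2*20*5 + 18000 = 740040

740040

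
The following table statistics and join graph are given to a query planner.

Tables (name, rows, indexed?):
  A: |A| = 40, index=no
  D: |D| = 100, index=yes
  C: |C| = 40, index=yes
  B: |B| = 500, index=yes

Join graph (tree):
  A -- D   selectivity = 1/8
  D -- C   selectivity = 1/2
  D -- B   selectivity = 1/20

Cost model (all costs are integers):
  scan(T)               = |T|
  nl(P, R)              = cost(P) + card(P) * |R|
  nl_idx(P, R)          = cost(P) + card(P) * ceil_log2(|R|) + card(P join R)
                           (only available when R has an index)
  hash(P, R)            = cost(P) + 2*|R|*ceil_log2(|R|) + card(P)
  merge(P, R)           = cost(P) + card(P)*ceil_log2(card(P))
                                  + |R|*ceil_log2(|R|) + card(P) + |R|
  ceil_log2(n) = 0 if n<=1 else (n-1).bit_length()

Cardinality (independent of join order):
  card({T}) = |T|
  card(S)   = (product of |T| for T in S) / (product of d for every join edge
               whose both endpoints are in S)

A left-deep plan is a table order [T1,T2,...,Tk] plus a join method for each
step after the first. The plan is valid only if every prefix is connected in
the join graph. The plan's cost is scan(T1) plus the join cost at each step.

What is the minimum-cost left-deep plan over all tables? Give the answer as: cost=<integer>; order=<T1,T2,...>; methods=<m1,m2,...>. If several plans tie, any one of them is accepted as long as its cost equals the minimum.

Selinger DP (subsets sized 1..n):
  {A}: scan cost=40, card=40
  {D}: scan cost=100, card=100
  {C}: scan cost=40, card=40
  {B}: scan cost=500, card=500
  {AD}: card=500; try (A,hash)→680, (D,nl_idx)→820, (D,merge)→1120, (A,merge)→1180, (D,hash)→1480, (D,nl)→4040 …(+1); best=680 via (A,hash)
  {CD}: card=2000; try (C,hash)→680, (D,merge)→1120, (C,merge)→1180, (D,hash)→1480, (D,nl_idx)→2320, (C,nl_idx)→2700 …(+2); best=680 via (C,hash)
  {BD}: card=2500; try (D,hash)→2400, (B,nl_idx)→3500, (B,merge)→5900, (D,merge)→6300, (D,nl_idx)→6500, (B,hash)→9200 …(+2); best=2400 via (D,hash)
  {ACD}: card=10000; try (C,hash)→1660, (A,hash)→3160, (C,merge)→5960, (C,nl_idx)→13680, (C,nl)→20680, (A,merge)→24960 …(+1); best=1660 via (C,hash)
  {ABD}: card=12500; try (A,hash)→5380, (B,hash)→10180, (B,merge)→10680, (B,nl_idx)→17680, (A,merge)→35180, (A,nl)→102400 …(+1); best=5380 via (A,hash)
  {BCD}: card=50000; try (C,hash)→5380, (B,hash)→11680, (B,merge)→29680, (C,merge)→35180, (C,nl_idx)→67400, (B,nl_idx)→68680 …(+2); best=5380 via (C,hash)
  {ABCD}: card=250000; try (C,hash)→18360, (B,hash)→20660, (A,hash)→55860, (B,merge)→156660, (C,merge)→193160, (C,nl_idx)→330380 …(+5); best=18360 via (C,hash)

cost=18360; order=B,D,A,C; methods=hash,hash,hash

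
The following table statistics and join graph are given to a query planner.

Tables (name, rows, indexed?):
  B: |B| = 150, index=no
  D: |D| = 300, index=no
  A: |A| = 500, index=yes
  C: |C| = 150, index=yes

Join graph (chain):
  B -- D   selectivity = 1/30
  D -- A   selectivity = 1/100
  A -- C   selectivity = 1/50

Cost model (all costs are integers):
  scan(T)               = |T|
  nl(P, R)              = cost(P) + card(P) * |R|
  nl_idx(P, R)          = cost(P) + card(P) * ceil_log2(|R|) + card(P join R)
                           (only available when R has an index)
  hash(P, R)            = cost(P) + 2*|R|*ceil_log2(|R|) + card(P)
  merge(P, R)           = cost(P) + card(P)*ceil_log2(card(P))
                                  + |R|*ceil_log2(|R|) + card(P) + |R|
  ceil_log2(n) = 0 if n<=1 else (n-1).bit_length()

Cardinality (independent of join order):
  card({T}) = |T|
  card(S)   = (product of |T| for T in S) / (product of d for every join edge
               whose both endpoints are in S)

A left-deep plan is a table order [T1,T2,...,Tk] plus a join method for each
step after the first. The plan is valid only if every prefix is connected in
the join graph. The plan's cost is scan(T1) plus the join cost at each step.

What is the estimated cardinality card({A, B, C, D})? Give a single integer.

Tables in S: A(500), B(150), C(150), D(300)
Edges inside S: B-D(d=30), D-A(d=100), A-C(d=50)
numerator = 500 * 150 * 150 * 300 = 3375000000
denominator = 30 * 100 * 50 = 150000
card(S) = 3375000000 / 150000 = 22500

22500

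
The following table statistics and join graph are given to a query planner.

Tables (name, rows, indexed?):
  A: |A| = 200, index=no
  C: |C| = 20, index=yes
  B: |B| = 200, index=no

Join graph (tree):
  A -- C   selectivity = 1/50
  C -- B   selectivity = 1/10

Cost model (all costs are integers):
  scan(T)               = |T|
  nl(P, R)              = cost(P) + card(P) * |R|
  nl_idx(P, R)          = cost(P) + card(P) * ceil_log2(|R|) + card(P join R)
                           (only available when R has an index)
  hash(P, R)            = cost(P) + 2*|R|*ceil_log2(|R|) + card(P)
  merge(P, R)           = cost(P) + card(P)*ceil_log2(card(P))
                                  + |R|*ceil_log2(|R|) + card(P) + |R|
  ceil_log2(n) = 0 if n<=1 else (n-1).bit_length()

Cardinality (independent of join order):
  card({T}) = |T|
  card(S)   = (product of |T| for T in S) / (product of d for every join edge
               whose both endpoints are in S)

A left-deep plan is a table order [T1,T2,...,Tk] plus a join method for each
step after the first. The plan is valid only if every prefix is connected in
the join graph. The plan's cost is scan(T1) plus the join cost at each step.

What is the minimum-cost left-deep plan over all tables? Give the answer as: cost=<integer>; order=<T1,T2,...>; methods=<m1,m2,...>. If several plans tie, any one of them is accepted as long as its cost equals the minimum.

cost=3040; order=A,C,B; methods=hash,merge

Selinger DP (subsets sized 1..n):
  {A}: scan cost=200, card=200
  {C}: scan cost=20, card=20
  {B}: scan cost=200, card=200
  {AC}: card=80; try (C,hash)→600, (C,nl_idx)→1280, (A,merge)→1940, (C,merge)→2120, (A,hash)→3240, (A,nl)→4020 …(+1); best=600 via (C,hash)
  {BC}: card=400; try (C,hash)→600, (C,nl_idx)→1600, (B,merge)→1940, (C,merge)→2120, (B,hash)→3240, (B,nl)→4020 …(+1); best=600 via (C,hash)
  {ABC}: card=1600; try (B,merge)→3040, (B,hash)→3880, (A,hash)→4200, (A,merge)→6400, (B,nl)→16600, (A,nl)→80600; best=3040 via (B,merge)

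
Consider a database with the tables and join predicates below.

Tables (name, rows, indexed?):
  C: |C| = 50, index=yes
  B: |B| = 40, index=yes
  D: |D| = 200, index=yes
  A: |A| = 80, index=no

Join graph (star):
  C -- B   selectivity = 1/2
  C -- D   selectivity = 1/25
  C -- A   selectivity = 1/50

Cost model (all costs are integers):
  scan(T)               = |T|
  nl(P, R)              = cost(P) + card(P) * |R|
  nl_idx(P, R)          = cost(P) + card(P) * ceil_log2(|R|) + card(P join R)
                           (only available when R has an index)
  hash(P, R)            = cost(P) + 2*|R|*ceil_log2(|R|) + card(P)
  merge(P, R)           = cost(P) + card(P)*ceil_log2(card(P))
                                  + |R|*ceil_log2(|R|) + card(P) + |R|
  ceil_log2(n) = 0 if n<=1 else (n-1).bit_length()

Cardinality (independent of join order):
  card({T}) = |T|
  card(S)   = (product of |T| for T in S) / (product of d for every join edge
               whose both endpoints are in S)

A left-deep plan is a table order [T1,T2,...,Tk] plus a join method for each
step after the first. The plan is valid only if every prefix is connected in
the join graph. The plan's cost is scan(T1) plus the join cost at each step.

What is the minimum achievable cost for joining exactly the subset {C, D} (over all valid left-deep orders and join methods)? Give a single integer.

850

Selinger DP over subsets of {C,D}:
  {C}: scan cost=50, card=50
  {D}: scan cost=200, card=200
  {CD}: card=400; try (D,nl_idx)→850, (C,hash)→1000, (C,nl_idx)→1800, (D,merge)→2200, (C,merge)→2350, (D,hash)→3300 …(+2); best=850 via (D,nl_idx)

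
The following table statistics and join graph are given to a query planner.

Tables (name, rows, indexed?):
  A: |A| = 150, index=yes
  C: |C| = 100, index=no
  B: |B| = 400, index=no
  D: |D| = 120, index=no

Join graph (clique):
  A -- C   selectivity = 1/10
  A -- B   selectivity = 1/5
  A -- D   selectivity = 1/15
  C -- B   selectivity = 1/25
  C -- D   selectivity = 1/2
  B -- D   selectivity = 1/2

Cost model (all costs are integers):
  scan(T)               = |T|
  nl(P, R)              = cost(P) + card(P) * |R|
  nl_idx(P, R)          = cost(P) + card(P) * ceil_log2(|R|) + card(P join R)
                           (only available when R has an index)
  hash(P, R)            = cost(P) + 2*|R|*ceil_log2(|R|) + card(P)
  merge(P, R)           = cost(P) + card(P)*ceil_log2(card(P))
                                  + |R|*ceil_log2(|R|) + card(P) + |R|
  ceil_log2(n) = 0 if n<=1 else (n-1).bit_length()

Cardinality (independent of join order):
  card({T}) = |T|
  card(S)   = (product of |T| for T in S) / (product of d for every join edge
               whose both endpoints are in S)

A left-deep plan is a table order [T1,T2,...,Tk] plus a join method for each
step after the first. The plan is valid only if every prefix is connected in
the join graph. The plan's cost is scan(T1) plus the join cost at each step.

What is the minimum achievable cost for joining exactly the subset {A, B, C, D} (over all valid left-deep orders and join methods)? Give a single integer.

12680

Selinger DP over subsets of {A,B,C,D}:
  {A}: scan cost=150, card=150
  {C}: scan cost=100, card=100
  {B}: scan cost=400, card=400
  {D}: scan cost=120, card=120
  {AC}: card=1500; try (C,hash)→1700, (A,merge)→2250, (C,merge)→2300, (A,nl_idx)→2400, (A,hash)→2600, (A,nl)→15100 …(+1); best=1700 via (C,hash)
  {AB}: card=12000; try (A,hash)→3200, (B,merge)→5500, (A,merge)→5750, (B,hash)→7500, (A,nl_idx)→15600, (B,nl)→60150 …(+1); best=3200 via (A,hash)
  {AD}: card=1200; try (D,hash)→1980, (A,nl_idx)→2280, (A,merge)→2430, (D,merge)→2460, (A,hash)→2640, (A,nl)→18120 …(+1); best=1980 via (D,hash)
  {BC}: card=1600; try (C,hash)→2200, (B,merge)→4900, (C,merge)→5200, (B,hash)→7400, (B,nl)→40100, (C,nl)→40400; best=2200 via (C,hash)
  {CD}: card=6000; try (C,hash)→1640, (D,merge)→1860, (D,hash)→1880, (C,merge)→1880, (D,nl)→12100, (C,nl)→12120; best=1640 via (C,hash)
  {BD}: card=24000; try (D,hash)→2480, (B,merge)→5080, (D,merge)→5360, (B,hash)→7440, (B,nl)→48120, (D,nl)→48400; best=2480 via (D,hash)
  {ABC}: card=4800; try (A,hash)→6200, (B,hash)→10400, (C,hash)→16600, (A,nl_idx)→19800, (A,merge)→22750, (B,merge)→23700 …(+4); best=6200 via (A,hash)
  {ACD}: card=6000; try (C,hash)→4580, (D,hash)→4880, (A,hash)→10040, (C,merge)→17180, (D,merge)→20660, (A,nl_idx)→55640 …(+4); best=4580 via (C,hash)
  {ABD}: card=48000; try (B,hash)→10380, (D,hash)→16880, (B,merge)→20380, (A,hash)→28880, (D,merge)→184160, (A,nl_idx)→242480 …(+4); best=10380 via (B,hash)
  {BCD}: card=48000; try (D,hash)→5480, (B,hash)→14840, (D,merge)→22360, (C,hash)→27880, (B,merge)→89640, (D,nl)→194200 …(+3); best=5480 via (D,hash)
  {ABCD}: card=9600; try (D,hash)→12680, (B,hash)→17780, (A,hash)→55880, (C,hash)→59780, (D,merge)→74360, (B,merge)→92580 …(+7); best=12680 via (D,hash)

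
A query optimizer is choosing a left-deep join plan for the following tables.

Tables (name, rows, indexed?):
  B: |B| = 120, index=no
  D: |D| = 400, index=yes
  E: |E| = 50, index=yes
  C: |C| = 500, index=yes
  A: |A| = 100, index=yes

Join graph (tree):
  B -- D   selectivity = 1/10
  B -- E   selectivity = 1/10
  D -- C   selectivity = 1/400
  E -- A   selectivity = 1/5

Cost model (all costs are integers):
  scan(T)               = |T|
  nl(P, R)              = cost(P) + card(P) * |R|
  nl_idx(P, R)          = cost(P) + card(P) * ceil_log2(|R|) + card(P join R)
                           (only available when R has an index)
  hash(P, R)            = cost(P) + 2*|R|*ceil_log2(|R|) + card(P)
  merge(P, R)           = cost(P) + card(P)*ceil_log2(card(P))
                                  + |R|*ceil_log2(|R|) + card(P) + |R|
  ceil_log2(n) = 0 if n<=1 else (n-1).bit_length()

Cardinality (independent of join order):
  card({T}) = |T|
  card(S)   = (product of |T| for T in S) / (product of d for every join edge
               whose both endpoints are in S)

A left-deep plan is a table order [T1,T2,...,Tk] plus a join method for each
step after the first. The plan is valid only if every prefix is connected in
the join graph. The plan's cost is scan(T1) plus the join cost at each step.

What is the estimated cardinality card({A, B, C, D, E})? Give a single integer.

600000

Tables in S: A(100), B(120), C(500), D(400), E(50)
Edges inside S: B-D(d=10), B-E(d=10), D-C(d=400), E-A(d=5)
numerator = 100 * 120 * 500 * 400 * 50 = 120000000000
denominator = 10 * 10 * 400 * 5 = 200000
card(S) = 120000000000 / 200000 = 600000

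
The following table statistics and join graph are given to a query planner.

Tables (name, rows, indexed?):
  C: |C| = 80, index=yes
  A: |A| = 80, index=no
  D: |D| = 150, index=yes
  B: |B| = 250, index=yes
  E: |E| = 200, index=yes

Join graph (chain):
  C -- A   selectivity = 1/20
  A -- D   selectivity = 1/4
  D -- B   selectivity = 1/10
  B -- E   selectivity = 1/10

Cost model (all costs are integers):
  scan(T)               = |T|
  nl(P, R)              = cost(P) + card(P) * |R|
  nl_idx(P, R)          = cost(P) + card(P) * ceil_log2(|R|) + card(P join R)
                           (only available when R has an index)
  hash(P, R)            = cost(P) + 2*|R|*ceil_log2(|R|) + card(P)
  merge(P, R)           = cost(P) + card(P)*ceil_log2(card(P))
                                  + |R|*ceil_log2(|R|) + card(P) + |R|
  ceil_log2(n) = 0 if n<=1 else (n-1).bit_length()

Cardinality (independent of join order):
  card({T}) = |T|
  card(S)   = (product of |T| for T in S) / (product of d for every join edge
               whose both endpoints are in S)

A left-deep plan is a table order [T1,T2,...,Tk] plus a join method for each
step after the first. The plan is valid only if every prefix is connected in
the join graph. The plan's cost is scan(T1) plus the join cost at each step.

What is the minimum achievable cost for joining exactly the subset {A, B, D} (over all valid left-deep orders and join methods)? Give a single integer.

7770

Selinger DP over subsets of {A,B,D}:
  {A}: scan cost=80, card=80
  {D}: scan cost=150, card=150
  {B}: scan cost=250, card=250
  {AD}: card=3000; try (A,hash)→1420, (D,merge)→2070, (A,merge)→2140, (D,hash)→2560, (D,nl_idx)→3720, (D,nl)→12080 …(+1); best=1420 via (A,hash)
  {BD}: card=3750; try (D,hash)→2900, (B,merge)→3750, (D,merge)→3850, (B,hash)→4300, (B,nl_idx)→5100, (D,nl_idx)→6000 …(+2); best=2900 via (D,hash)
  {ABD}: card=75000; try (A,hash)→7770, (B,hash)→8420, (B,merge)→42670, (A,merge)→52290, (B,nl_idx)→100420, (A,nl)→302900 …(+1); best=7770 via (A,hash)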